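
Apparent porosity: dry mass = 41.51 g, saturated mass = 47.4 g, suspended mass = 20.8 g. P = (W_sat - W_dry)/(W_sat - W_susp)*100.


P = (47.4 - 41.51) / (47.4 - 20.8) * 100 = 5.89 / 26.6 * 100 = 22.1%

22.1


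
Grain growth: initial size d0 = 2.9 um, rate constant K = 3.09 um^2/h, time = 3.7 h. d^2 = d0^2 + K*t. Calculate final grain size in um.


d^2 = 2.9^2 + 3.09*3.7 = 19.843
d = sqrt(19.843) = 4.45 um

4.45


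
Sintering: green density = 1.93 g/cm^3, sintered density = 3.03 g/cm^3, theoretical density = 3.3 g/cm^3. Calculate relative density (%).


Relative = 3.03 / 3.3 * 100 = 91.8%

91.8


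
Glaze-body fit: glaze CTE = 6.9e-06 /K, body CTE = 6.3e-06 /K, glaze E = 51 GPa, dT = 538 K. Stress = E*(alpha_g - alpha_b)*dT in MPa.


Stress = 51*1000*(6.9e-06 - 6.3e-06)*538 = 16.5 MPa

16.5


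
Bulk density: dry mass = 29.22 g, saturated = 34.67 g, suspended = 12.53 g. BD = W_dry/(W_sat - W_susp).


BD = 29.22 / (34.67 - 12.53) = 29.22 / 22.14 = 1.32 g/cm^3

1.32


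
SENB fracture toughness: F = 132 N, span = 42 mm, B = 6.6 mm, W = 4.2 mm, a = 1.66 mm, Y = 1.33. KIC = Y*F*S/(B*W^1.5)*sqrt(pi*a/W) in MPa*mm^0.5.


KIC = 1.33*132*42/(6.6*4.2^1.5)*sqrt(pi*1.66/4.2) = 144.63

144.63


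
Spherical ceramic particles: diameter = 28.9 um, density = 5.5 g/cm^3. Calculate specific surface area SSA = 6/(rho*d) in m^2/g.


SSA = 6 / (5.5 * 28.9) = 0.038 m^2/g

0.038


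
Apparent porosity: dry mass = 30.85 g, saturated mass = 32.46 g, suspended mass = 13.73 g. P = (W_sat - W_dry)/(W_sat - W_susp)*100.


P = (32.46 - 30.85) / (32.46 - 13.73) * 100 = 1.61 / 18.73 * 100 = 8.6%

8.6


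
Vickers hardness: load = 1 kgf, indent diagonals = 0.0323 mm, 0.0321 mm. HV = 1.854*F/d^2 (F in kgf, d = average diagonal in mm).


d_avg = (0.0323+0.0321)/2 = 0.0322 mm
HV = 1.854*1/0.0322^2 = 1788

1788


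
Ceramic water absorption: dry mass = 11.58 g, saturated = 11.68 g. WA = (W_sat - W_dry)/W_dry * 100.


WA = (11.68 - 11.58) / 11.58 * 100 = 0.86%

0.86


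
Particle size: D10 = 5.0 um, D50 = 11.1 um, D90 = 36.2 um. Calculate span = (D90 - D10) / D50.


Span = (36.2 - 5.0) / 11.1 = 31.2 / 11.1 = 2.811

2.811


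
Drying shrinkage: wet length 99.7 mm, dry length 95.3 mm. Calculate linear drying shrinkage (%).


DS = (99.7 - 95.3) / 99.7 * 100 = 4.41%

4.41


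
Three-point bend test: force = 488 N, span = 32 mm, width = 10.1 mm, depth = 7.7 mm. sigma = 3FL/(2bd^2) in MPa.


sigma = 3*488*32/(2*10.1*7.7^2) = 39.1 MPa

39.1


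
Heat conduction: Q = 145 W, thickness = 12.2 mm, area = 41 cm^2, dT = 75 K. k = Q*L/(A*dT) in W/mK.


k = 145*12.2/1000/(41/10000*75) = 5.75 W/mK

5.75


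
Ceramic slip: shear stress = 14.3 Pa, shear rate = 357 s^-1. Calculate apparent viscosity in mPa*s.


eta = tau/gamma * 1000 = 14.3/357 * 1000 = 40.1 mPa*s

40.1


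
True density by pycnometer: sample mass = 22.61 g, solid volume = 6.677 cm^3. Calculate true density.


TD = 22.61 / 6.677 = 3.386 g/cm^3

3.386


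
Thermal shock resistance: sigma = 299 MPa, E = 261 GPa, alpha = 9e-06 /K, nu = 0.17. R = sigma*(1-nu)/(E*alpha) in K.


R = 299*(1-0.17)/(261*1000*9e-06) = 106 K

106


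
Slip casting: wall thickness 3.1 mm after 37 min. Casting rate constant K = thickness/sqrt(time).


K = 3.1 / sqrt(37) = 3.1 / 6.0828 = 0.51 mm/min^0.5

0.51


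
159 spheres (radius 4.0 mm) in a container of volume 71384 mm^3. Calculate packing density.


V_sphere = 4/3*pi*4.0^3 = 268.0826 mm^3
Total V = 159*268.0826 = 42625.1334 mm^3
PD = 42625.1334 / 71384 = 0.597

0.597


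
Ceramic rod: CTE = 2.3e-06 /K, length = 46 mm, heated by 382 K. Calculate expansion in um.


dL = 2.3e-06 * 46 * 382 * 1000 = 40.416 um

40.416


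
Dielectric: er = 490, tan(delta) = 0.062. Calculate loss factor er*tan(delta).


Loss = 490 * 0.062 = 30.38

30.38


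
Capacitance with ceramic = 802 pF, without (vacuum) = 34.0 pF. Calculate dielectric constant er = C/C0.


er = 802 / 34.0 = 23.59

23.59


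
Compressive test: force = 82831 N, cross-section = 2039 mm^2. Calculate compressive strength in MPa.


CS = 82831 / 2039 = 40.6 MPa

40.6


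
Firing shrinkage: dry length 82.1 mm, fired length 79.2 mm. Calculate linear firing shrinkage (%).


FS = (82.1 - 79.2) / 82.1 * 100 = 3.53%

3.53


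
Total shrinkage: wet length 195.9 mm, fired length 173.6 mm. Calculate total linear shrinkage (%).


TS = (195.9 - 173.6) / 195.9 * 100 = 11.38%

11.38


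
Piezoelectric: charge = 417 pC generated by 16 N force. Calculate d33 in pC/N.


d33 = 417 / 16 = 26.1 pC/N

26.1


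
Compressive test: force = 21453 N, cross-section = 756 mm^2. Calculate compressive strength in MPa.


CS = 21453 / 756 = 28.4 MPa

28.4


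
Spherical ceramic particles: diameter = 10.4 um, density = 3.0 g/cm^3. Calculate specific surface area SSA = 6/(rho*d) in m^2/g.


SSA = 6 / (3.0 * 10.4) = 0.192 m^2/g

0.192


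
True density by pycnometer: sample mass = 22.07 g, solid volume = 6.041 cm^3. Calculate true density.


TD = 22.07 / 6.041 = 3.653 g/cm^3

3.653


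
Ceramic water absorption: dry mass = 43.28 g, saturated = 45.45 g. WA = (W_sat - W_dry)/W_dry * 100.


WA = (45.45 - 43.28) / 43.28 * 100 = 5.01%

5.01


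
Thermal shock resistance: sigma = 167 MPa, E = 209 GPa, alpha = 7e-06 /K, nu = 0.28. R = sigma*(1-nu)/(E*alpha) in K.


R = 167*(1-0.28)/(209*1000*7e-06) = 82 K

82


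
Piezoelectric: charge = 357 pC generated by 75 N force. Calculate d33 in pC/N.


d33 = 357 / 75 = 4.8 pC/N

4.8


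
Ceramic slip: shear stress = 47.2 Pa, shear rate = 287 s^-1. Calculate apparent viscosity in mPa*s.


eta = tau/gamma * 1000 = 47.2/287 * 1000 = 164.5 mPa*s

164.5


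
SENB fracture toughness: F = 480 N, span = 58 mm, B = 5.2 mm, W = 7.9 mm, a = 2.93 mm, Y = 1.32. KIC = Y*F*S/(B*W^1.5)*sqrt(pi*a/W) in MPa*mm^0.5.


KIC = 1.32*480*58/(5.2*7.9^1.5)*sqrt(pi*2.93/7.9) = 343.55

343.55


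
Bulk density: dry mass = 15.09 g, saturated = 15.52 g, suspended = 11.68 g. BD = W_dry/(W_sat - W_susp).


BD = 15.09 / (15.52 - 11.68) = 15.09 / 3.84 = 3.93 g/cm^3

3.93


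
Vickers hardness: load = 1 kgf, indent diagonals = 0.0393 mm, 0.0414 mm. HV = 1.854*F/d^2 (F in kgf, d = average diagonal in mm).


d_avg = (0.0393+0.0414)/2 = 0.04035 mm
HV = 1.854*1/0.04035^2 = 1139

1139


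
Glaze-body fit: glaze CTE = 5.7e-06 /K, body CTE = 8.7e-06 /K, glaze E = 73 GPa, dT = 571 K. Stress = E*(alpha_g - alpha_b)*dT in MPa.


Stress = 73*1000*(5.7e-06 - 8.7e-06)*571 = -125.0 MPa

-125.0


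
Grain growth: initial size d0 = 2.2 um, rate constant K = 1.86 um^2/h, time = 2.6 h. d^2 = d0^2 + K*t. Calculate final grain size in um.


d^2 = 2.2^2 + 1.86*2.6 = 9.676
d = sqrt(9.676) = 3.11 um

3.11


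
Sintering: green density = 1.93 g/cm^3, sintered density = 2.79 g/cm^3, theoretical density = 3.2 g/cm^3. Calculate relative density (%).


Relative = 2.79 / 3.2 * 100 = 87.2%

87.2


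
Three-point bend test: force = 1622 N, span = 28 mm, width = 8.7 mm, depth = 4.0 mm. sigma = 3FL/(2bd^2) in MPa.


sigma = 3*1622*28/(2*8.7*4.0^2) = 489.4 MPa

489.4


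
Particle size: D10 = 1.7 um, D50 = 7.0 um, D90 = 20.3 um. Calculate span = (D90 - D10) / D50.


Span = (20.3 - 1.7) / 7.0 = 18.6 / 7.0 = 2.657

2.657


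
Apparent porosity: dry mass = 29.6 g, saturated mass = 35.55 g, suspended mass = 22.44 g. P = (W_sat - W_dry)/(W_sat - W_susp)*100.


P = (35.55 - 29.6) / (35.55 - 22.44) * 100 = 5.95 / 13.11 * 100 = 45.4%

45.4


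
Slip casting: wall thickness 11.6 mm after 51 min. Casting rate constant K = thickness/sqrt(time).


K = 11.6 / sqrt(51) = 11.6 / 7.1414 = 1.624 mm/min^0.5

1.624


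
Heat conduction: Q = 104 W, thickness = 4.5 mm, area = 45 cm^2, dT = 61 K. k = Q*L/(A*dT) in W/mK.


k = 104*4.5/1000/(45/10000*61) = 1.7 W/mK

1.7


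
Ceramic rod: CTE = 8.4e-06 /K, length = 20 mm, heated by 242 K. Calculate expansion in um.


dL = 8.4e-06 * 20 * 242 * 1000 = 40.656 um

40.656


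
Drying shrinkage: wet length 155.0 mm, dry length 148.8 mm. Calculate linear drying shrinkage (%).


DS = (155.0 - 148.8) / 155.0 * 100 = 4.0%

4.0


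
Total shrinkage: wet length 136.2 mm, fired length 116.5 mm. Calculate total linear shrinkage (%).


TS = (136.2 - 116.5) / 136.2 * 100 = 14.46%

14.46


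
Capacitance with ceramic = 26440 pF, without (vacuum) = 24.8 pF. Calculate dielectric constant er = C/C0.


er = 26440 / 24.8 = 1066.13

1066.13


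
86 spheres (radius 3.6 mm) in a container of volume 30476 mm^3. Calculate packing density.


V_sphere = 4/3*pi*3.6^3 = 195.4322 mm^3
Total V = 86*195.4322 = 16807.1692 mm^3
PD = 16807.1692 / 30476 = 0.551

0.551


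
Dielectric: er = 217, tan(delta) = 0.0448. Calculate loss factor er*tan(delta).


Loss = 217 * 0.0448 = 9.722

9.722


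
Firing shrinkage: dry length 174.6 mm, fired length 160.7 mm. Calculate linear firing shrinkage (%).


FS = (174.6 - 160.7) / 174.6 * 100 = 7.96%

7.96


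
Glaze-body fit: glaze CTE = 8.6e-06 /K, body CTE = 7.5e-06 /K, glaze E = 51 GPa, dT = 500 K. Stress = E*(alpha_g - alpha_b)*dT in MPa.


Stress = 51*1000*(8.6e-06 - 7.5e-06)*500 = 28.1 MPa

28.1


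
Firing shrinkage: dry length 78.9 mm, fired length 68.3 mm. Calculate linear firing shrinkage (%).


FS = (78.9 - 68.3) / 78.9 * 100 = 13.43%

13.43


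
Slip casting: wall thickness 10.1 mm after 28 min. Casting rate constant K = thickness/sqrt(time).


K = 10.1 / sqrt(28) = 10.1 / 5.2915 = 1.909 mm/min^0.5

1.909


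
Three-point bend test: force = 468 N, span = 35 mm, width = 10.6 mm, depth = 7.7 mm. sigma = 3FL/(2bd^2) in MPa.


sigma = 3*468*35/(2*10.6*7.7^2) = 39.1 MPa

39.1


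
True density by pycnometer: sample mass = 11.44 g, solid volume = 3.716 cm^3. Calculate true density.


TD = 11.44 / 3.716 = 3.079 g/cm^3

3.079


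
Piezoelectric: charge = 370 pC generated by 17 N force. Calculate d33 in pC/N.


d33 = 370 / 17 = 21.8 pC/N

21.8


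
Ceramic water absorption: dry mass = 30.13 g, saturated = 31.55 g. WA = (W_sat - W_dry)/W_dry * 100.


WA = (31.55 - 30.13) / 30.13 * 100 = 4.71%

4.71


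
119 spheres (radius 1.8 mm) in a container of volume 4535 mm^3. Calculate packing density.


V_sphere = 4/3*pi*1.8^3 = 24.429 mm^3
Total V = 119*24.429 = 2907.051 mm^3
PD = 2907.051 / 4535 = 0.641

0.641


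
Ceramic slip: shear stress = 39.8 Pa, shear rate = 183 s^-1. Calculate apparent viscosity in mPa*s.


eta = tau/gamma * 1000 = 39.8/183 * 1000 = 217.5 mPa*s

217.5


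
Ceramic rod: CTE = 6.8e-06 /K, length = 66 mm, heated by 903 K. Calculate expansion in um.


dL = 6.8e-06 * 66 * 903 * 1000 = 405.266 um

405.266


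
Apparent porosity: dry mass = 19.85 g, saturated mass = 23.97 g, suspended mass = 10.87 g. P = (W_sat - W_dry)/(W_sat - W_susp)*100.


P = (23.97 - 19.85) / (23.97 - 10.87) * 100 = 4.12 / 13.1 * 100 = 31.5%

31.5


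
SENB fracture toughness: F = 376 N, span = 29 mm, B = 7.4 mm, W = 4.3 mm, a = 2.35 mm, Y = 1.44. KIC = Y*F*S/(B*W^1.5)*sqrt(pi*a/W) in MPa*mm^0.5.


KIC = 1.44*376*29/(7.4*4.3^1.5)*sqrt(pi*2.35/4.3) = 311.81

311.81


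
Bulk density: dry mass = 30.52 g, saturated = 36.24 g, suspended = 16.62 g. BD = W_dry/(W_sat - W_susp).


BD = 30.52 / (36.24 - 16.62) = 30.52 / 19.62 = 1.556 g/cm^3

1.556


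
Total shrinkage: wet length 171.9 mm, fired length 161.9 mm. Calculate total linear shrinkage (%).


TS = (171.9 - 161.9) / 171.9 * 100 = 5.82%

5.82


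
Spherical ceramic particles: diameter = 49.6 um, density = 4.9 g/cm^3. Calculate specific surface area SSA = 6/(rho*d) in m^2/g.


SSA = 6 / (4.9 * 49.6) = 0.025 m^2/g

0.025


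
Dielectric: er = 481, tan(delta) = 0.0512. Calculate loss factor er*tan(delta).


Loss = 481 * 0.0512 = 24.627

24.627


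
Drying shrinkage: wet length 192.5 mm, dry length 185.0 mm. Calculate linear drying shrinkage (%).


DS = (192.5 - 185.0) / 192.5 * 100 = 3.9%

3.9


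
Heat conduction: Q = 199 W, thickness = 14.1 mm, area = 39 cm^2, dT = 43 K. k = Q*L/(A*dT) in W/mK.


k = 199*14.1/1000/(39/10000*43) = 16.73 W/mK

16.73


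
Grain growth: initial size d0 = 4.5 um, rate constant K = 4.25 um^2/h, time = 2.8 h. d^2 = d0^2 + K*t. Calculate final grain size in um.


d^2 = 4.5^2 + 4.25*2.8 = 32.15
d = sqrt(32.15) = 5.67 um

5.67


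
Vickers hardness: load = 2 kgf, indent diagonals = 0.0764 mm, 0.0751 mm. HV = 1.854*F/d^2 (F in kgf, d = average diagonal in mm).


d_avg = (0.0764+0.0751)/2 = 0.07575 mm
HV = 1.854*2/0.07575^2 = 646

646


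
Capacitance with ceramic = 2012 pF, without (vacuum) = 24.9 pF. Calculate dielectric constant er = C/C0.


er = 2012 / 24.9 = 80.8

80.8


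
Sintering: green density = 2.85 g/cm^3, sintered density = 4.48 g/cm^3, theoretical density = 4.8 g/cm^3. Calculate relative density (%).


Relative = 4.48 / 4.8 * 100 = 93.3%

93.3


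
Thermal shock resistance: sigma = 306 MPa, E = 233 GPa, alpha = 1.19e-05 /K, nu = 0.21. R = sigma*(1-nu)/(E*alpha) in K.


R = 306*(1-0.21)/(233*1000*1.19e-05) = 87 K

87


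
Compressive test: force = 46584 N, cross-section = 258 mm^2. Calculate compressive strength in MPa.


CS = 46584 / 258 = 180.6 MPa

180.6


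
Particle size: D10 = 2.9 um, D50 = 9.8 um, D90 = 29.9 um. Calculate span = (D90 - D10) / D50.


Span = (29.9 - 2.9) / 9.8 = 27.0 / 9.8 = 2.755

2.755


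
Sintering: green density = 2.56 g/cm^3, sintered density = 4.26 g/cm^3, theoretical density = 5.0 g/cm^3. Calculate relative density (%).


Relative = 4.26 / 5.0 * 100 = 85.2%

85.2


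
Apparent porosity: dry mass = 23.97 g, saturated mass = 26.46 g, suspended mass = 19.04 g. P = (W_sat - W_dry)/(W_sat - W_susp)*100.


P = (26.46 - 23.97) / (26.46 - 19.04) * 100 = 2.49 / 7.42 * 100 = 33.6%

33.6


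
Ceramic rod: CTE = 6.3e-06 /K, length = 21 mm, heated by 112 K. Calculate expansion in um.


dL = 6.3e-06 * 21 * 112 * 1000 = 14.818 um

14.818


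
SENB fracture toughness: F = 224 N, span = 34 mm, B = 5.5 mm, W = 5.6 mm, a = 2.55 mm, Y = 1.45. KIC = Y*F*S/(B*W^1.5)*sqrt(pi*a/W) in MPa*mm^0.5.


KIC = 1.45*224*34/(5.5*5.6^1.5)*sqrt(pi*2.55/5.6) = 181.22

181.22


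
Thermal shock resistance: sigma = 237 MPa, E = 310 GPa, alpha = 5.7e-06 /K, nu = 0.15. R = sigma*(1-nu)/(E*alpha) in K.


R = 237*(1-0.15)/(310*1000*5.7e-06) = 114 K

114


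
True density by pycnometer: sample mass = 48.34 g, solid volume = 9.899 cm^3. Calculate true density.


TD = 48.34 / 9.899 = 4.883 g/cm^3

4.883


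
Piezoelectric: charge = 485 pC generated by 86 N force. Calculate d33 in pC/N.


d33 = 485 / 86 = 5.6 pC/N

5.6


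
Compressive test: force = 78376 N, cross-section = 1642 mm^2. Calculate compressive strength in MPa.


CS = 78376 / 1642 = 47.7 MPa

47.7


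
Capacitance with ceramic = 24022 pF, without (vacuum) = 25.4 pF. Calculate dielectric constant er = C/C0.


er = 24022 / 25.4 = 945.75

945.75


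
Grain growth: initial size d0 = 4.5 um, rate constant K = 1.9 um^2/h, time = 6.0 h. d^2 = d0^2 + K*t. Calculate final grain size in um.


d^2 = 4.5^2 + 1.9*6.0 = 31.65
d = sqrt(31.65) = 5.63 um

5.63


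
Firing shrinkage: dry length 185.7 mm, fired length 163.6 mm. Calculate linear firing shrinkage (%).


FS = (185.7 - 163.6) / 185.7 * 100 = 11.9%

11.9


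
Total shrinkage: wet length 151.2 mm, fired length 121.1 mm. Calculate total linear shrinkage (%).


TS = (151.2 - 121.1) / 151.2 * 100 = 19.91%

19.91


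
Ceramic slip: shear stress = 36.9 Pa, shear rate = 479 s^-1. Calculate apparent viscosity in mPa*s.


eta = tau/gamma * 1000 = 36.9/479 * 1000 = 77.0 mPa*s

77.0


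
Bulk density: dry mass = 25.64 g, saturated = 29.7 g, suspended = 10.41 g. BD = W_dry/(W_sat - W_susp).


BD = 25.64 / (29.7 - 10.41) = 25.64 / 19.29 = 1.329 g/cm^3

1.329


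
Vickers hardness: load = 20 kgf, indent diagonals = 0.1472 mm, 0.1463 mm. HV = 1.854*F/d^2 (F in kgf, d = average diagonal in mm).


d_avg = (0.1472+0.1463)/2 = 0.14675 mm
HV = 1.854*20/0.14675^2 = 1722

1722


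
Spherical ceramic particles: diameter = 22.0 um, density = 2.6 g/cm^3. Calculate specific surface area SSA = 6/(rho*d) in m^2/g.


SSA = 6 / (2.6 * 22.0) = 0.105 m^2/g

0.105


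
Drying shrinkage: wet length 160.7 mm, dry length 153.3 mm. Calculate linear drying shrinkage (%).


DS = (160.7 - 153.3) / 160.7 * 100 = 4.6%

4.6


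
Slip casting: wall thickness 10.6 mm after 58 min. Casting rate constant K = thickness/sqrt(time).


K = 10.6 / sqrt(58) = 10.6 / 7.6158 = 1.392 mm/min^0.5

1.392


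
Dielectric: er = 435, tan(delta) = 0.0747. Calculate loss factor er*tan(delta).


Loss = 435 * 0.0747 = 32.495

32.495


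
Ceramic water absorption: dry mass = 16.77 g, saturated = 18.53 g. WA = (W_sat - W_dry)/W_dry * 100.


WA = (18.53 - 16.77) / 16.77 * 100 = 10.49%

10.49


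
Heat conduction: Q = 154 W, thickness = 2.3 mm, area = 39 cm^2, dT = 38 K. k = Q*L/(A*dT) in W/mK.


k = 154*2.3/1000/(39/10000*38) = 2.39 W/mK

2.39


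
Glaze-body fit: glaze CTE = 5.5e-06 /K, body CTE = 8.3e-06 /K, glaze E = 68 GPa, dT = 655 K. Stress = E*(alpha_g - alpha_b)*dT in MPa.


Stress = 68*1000*(5.5e-06 - 8.3e-06)*655 = -124.7 MPa

-124.7


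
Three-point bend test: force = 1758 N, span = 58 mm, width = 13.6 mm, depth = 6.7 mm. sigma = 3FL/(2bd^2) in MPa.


sigma = 3*1758*58/(2*13.6*6.7^2) = 250.5 MPa

250.5


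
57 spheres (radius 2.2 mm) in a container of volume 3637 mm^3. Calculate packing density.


V_sphere = 4/3*pi*2.2^3 = 44.6022 mm^3
Total V = 57*44.6022 = 2542.3254 mm^3
PD = 2542.3254 / 3637 = 0.699

0.699


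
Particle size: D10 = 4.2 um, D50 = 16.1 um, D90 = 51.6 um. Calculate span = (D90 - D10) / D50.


Span = (51.6 - 4.2) / 16.1 = 47.4 / 16.1 = 2.944

2.944


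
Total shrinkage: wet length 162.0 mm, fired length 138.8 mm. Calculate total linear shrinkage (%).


TS = (162.0 - 138.8) / 162.0 * 100 = 14.32%

14.32


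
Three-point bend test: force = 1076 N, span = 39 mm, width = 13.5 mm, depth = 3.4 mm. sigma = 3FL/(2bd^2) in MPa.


sigma = 3*1076*39/(2*13.5*3.4^2) = 403.3 MPa

403.3


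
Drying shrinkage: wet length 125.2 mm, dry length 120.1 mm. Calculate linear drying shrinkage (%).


DS = (125.2 - 120.1) / 125.2 * 100 = 4.07%

4.07


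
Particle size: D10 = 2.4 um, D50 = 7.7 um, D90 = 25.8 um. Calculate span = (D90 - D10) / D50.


Span = (25.8 - 2.4) / 7.7 = 23.4 / 7.7 = 3.039

3.039


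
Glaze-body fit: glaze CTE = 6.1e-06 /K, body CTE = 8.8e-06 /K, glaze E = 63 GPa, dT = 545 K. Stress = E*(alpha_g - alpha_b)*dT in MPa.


Stress = 63*1000*(6.1e-06 - 8.8e-06)*545 = -92.7 MPa

-92.7


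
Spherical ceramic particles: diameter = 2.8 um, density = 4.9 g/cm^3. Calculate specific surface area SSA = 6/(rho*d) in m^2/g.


SSA = 6 / (4.9 * 2.8) = 0.437 m^2/g

0.437


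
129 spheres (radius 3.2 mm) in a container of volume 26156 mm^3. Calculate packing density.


V_sphere = 4/3*pi*3.2^3 = 137.2583 mm^3
Total V = 129*137.2583 = 17706.3207 mm^3
PD = 17706.3207 / 26156 = 0.677

0.677


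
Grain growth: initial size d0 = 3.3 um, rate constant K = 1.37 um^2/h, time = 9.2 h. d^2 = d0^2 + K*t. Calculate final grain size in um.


d^2 = 3.3^2 + 1.37*9.2 = 23.494
d = sqrt(23.494) = 4.85 um

4.85


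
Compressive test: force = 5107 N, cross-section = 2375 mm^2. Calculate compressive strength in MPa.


CS = 5107 / 2375 = 2.2 MPa

2.2


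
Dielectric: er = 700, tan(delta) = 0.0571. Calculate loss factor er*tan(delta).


Loss = 700 * 0.0571 = 39.97

39.97


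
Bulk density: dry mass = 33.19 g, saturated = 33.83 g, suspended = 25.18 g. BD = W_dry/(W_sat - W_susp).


BD = 33.19 / (33.83 - 25.18) = 33.19 / 8.65 = 3.837 g/cm^3

3.837


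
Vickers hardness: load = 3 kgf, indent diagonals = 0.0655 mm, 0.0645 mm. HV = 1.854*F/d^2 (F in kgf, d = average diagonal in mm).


d_avg = (0.0655+0.0645)/2 = 0.065 mm
HV = 1.854*3/0.065^2 = 1316

1316


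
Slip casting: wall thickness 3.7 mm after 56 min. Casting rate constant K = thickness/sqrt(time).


K = 3.7 / sqrt(56) = 3.7 / 7.4833 = 0.494 mm/min^0.5

0.494


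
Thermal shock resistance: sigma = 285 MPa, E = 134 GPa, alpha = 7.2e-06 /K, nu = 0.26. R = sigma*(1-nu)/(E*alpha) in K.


R = 285*(1-0.26)/(134*1000*7.2e-06) = 219 K

219


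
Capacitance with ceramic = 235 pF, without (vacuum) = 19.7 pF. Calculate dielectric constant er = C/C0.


er = 235 / 19.7 = 11.93

11.93


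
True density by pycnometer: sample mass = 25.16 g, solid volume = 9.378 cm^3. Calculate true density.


TD = 25.16 / 9.378 = 2.683 g/cm^3

2.683


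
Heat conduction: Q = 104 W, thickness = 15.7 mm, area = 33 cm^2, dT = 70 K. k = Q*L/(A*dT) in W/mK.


k = 104*15.7/1000/(33/10000*70) = 7.07 W/mK

7.07


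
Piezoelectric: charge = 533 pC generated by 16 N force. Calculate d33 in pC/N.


d33 = 533 / 16 = 33.3 pC/N

33.3


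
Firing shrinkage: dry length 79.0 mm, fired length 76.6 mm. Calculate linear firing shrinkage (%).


FS = (79.0 - 76.6) / 79.0 * 100 = 3.04%

3.04


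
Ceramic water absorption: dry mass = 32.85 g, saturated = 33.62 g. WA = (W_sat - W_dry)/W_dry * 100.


WA = (33.62 - 32.85) / 32.85 * 100 = 2.34%

2.34


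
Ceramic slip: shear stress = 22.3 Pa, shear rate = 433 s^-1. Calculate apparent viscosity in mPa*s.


eta = tau/gamma * 1000 = 22.3/433 * 1000 = 51.5 mPa*s

51.5


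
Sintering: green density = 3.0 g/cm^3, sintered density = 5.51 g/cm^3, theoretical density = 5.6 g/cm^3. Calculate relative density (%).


Relative = 5.51 / 5.6 * 100 = 98.4%

98.4


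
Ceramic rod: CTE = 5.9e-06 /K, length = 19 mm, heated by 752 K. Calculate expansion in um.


dL = 5.9e-06 * 19 * 752 * 1000 = 84.299 um

84.299


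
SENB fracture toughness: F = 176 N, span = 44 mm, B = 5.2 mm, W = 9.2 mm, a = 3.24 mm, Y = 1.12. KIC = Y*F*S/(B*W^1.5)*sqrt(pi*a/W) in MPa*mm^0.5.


KIC = 1.12*176*44/(5.2*9.2^1.5)*sqrt(pi*3.24/9.2) = 62.87

62.87


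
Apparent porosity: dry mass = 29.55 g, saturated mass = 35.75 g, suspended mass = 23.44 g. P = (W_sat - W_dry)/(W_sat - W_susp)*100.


P = (35.75 - 29.55) / (35.75 - 23.44) * 100 = 6.2 / 12.31 * 100 = 50.4%

50.4


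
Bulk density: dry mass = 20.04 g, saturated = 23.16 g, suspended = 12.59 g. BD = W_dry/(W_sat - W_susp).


BD = 20.04 / (23.16 - 12.59) = 20.04 / 10.57 = 1.896 g/cm^3

1.896


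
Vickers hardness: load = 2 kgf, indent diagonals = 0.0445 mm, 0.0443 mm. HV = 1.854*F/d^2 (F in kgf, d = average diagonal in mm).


d_avg = (0.0445+0.0443)/2 = 0.0444 mm
HV = 1.854*2/0.0444^2 = 1881

1881


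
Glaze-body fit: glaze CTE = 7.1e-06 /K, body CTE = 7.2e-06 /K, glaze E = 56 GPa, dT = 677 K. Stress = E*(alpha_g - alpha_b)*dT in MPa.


Stress = 56*1000*(7.1e-06 - 7.2e-06)*677 = -3.8 MPa

-3.8


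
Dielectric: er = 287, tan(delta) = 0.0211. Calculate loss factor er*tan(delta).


Loss = 287 * 0.0211 = 6.056

6.056


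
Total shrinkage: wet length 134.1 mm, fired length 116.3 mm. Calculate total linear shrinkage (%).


TS = (134.1 - 116.3) / 134.1 * 100 = 13.27%

13.27


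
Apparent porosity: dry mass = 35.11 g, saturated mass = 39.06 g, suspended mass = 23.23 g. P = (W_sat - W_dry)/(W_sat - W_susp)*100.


P = (39.06 - 35.11) / (39.06 - 23.23) * 100 = 3.95 / 15.83 * 100 = 25.0%

25.0


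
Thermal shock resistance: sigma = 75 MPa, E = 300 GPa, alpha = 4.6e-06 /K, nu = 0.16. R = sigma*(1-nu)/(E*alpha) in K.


R = 75*(1-0.16)/(300*1000*4.6e-06) = 46 K

46


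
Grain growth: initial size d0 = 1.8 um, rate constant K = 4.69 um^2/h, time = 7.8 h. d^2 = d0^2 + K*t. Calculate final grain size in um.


d^2 = 1.8^2 + 4.69*7.8 = 39.822
d = sqrt(39.822) = 6.31 um

6.31


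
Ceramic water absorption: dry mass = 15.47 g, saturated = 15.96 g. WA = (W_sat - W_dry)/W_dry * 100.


WA = (15.96 - 15.47) / 15.47 * 100 = 3.17%

3.17


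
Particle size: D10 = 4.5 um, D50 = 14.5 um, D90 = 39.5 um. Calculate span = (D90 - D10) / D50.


Span = (39.5 - 4.5) / 14.5 = 35.0 / 14.5 = 2.414

2.414


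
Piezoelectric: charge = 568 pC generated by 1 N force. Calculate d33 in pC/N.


d33 = 568 / 1 = 568.0 pC/N

568.0


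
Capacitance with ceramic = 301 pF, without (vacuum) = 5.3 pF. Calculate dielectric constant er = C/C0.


er = 301 / 5.3 = 56.79

56.79


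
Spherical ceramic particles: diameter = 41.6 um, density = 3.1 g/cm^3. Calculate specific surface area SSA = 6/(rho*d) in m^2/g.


SSA = 6 / (3.1 * 41.6) = 0.047 m^2/g

0.047


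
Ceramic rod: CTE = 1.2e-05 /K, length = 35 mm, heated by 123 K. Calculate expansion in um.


dL = 1.2e-05 * 35 * 123 * 1000 = 51.66 um

51.66


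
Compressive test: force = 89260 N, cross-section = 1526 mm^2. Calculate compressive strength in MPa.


CS = 89260 / 1526 = 58.5 MPa

58.5


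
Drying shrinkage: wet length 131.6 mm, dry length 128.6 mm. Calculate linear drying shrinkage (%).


DS = (131.6 - 128.6) / 131.6 * 100 = 2.28%

2.28


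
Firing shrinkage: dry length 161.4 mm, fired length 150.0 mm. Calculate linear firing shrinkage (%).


FS = (161.4 - 150.0) / 161.4 * 100 = 7.06%

7.06


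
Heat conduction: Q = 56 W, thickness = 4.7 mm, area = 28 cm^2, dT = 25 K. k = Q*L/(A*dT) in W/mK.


k = 56*4.7/1000/(28/10000*25) = 3.76 W/mK

3.76


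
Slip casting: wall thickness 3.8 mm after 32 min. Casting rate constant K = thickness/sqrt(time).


K = 3.8 / sqrt(32) = 3.8 / 5.6569 = 0.672 mm/min^0.5

0.672


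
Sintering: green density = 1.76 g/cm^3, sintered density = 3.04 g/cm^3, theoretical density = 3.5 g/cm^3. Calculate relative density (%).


Relative = 3.04 / 3.5 * 100 = 86.9%

86.9


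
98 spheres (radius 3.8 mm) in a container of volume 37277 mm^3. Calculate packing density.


V_sphere = 4/3*pi*3.8^3 = 229.8473 mm^3
Total V = 98*229.8473 = 22525.0354 mm^3
PD = 22525.0354 / 37277 = 0.604

0.604


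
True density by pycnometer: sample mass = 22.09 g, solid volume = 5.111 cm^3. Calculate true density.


TD = 22.09 / 5.111 = 4.322 g/cm^3

4.322


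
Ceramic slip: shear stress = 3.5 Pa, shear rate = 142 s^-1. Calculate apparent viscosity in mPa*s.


eta = tau/gamma * 1000 = 3.5/142 * 1000 = 24.6 mPa*s

24.6


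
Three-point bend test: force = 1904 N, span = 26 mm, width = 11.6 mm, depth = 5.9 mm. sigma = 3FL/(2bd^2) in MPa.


sigma = 3*1904*26/(2*11.6*5.9^2) = 183.9 MPa

183.9


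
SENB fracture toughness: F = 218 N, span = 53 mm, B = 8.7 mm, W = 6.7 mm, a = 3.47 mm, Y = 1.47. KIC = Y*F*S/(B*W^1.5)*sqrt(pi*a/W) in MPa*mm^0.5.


KIC = 1.47*218*53/(8.7*6.7^1.5)*sqrt(pi*3.47/6.7) = 143.59

143.59


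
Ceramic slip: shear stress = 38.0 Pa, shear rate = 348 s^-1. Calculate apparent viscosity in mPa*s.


eta = tau/gamma * 1000 = 38.0/348 * 1000 = 109.2 mPa*s

109.2


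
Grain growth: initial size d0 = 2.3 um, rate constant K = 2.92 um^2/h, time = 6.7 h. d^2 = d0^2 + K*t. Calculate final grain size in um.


d^2 = 2.3^2 + 2.92*6.7 = 24.854
d = sqrt(24.854) = 4.99 um

4.99


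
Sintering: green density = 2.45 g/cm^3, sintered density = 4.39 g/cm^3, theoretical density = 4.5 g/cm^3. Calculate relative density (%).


Relative = 4.39 / 4.5 * 100 = 97.6%

97.6


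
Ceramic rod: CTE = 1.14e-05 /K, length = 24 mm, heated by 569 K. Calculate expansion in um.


dL = 1.14e-05 * 24 * 569 * 1000 = 155.678 um

155.678


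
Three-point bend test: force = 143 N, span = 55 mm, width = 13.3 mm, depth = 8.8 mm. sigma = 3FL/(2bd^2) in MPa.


sigma = 3*143*55/(2*13.3*8.8^2) = 11.5 MPa

11.5


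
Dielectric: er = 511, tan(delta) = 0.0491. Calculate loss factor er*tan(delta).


Loss = 511 * 0.0491 = 25.09

25.09


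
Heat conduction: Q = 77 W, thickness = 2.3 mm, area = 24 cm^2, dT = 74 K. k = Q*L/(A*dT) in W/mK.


k = 77*2.3/1000/(24/10000*74) = 1.0 W/mK

1.0


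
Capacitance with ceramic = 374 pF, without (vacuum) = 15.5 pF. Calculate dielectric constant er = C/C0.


er = 374 / 15.5 = 24.13

24.13


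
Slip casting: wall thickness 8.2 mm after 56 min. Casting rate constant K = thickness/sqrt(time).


K = 8.2 / sqrt(56) = 8.2 / 7.4833 = 1.096 mm/min^0.5

1.096


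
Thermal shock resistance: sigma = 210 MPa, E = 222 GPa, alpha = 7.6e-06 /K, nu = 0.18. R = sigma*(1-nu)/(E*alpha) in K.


R = 210*(1-0.18)/(222*1000*7.6e-06) = 102 K

102


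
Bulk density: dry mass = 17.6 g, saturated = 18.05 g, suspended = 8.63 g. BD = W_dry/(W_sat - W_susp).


BD = 17.6 / (18.05 - 8.63) = 17.6 / 9.42 = 1.868 g/cm^3

1.868


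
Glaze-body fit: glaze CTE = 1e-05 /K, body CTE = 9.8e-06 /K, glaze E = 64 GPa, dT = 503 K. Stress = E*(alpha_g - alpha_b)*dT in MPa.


Stress = 64*1000*(1e-05 - 9.8e-06)*503 = 6.4 MPa

6.4


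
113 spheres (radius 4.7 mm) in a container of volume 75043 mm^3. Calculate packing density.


V_sphere = 4/3*pi*4.7^3 = 434.8928 mm^3
Total V = 113*434.8928 = 49142.8864 mm^3
PD = 49142.8864 / 75043 = 0.655

0.655


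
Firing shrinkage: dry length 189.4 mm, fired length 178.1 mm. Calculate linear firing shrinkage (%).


FS = (189.4 - 178.1) / 189.4 * 100 = 5.97%

5.97


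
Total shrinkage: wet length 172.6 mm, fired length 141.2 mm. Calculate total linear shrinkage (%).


TS = (172.6 - 141.2) / 172.6 * 100 = 18.19%

18.19


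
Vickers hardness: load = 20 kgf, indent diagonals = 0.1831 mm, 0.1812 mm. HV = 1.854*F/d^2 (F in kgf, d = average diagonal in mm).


d_avg = (0.1831+0.1812)/2 = 0.18215 mm
HV = 1.854*20/0.18215^2 = 1118

1118


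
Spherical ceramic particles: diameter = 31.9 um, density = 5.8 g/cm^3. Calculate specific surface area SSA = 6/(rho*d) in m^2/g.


SSA = 6 / (5.8 * 31.9) = 0.032 m^2/g

0.032


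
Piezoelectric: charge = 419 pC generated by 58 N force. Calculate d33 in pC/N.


d33 = 419 / 58 = 7.2 pC/N

7.2


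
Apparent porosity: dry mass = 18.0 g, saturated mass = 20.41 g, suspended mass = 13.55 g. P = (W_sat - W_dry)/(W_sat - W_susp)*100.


P = (20.41 - 18.0) / (20.41 - 13.55) * 100 = 2.41 / 6.86 * 100 = 35.1%

35.1


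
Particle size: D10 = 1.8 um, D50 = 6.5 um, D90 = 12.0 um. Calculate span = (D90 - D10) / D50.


Span = (12.0 - 1.8) / 6.5 = 10.2 / 6.5 = 1.569

1.569


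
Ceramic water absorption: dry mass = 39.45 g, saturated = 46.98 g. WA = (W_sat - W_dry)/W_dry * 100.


WA = (46.98 - 39.45) / 39.45 * 100 = 19.09%

19.09


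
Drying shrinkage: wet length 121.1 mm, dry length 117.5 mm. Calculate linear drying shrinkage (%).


DS = (121.1 - 117.5) / 121.1 * 100 = 2.97%

2.97


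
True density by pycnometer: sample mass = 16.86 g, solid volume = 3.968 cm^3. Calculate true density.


TD = 16.86 / 3.968 = 4.249 g/cm^3

4.249


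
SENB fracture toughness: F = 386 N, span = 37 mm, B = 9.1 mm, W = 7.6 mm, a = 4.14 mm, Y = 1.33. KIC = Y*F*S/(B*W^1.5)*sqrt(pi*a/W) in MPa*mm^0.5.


KIC = 1.33*386*37/(9.1*7.6^1.5)*sqrt(pi*4.14/7.6) = 130.33

130.33


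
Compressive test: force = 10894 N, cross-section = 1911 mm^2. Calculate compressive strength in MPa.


CS = 10894 / 1911 = 5.7 MPa

5.7


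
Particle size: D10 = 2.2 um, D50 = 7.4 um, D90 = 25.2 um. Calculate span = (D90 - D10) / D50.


Span = (25.2 - 2.2) / 7.4 = 23.0 / 7.4 = 3.108

3.108


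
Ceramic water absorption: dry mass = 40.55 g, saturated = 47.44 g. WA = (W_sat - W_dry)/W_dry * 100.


WA = (47.44 - 40.55) / 40.55 * 100 = 16.99%

16.99


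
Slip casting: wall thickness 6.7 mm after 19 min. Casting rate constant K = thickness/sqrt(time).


K = 6.7 / sqrt(19) = 6.7 / 4.3589 = 1.537 mm/min^0.5

1.537


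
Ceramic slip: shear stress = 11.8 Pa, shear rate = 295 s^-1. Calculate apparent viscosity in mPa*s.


eta = tau/gamma * 1000 = 11.8/295 * 1000 = 40.0 mPa*s

40.0


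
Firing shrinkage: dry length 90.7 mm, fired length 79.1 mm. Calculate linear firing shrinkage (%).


FS = (90.7 - 79.1) / 90.7 * 100 = 12.79%

12.79


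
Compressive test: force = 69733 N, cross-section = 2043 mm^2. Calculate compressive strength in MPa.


CS = 69733 / 2043 = 34.1 MPa

34.1


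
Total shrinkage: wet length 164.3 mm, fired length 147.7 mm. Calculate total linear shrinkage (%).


TS = (164.3 - 147.7) / 164.3 * 100 = 10.1%

10.1


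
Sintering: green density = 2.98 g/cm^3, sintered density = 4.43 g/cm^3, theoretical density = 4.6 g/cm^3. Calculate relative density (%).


Relative = 4.43 / 4.6 * 100 = 96.3%

96.3


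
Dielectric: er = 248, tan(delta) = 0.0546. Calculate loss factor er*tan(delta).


Loss = 248 * 0.0546 = 13.541

13.541


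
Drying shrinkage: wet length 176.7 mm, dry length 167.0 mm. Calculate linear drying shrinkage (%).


DS = (176.7 - 167.0) / 176.7 * 100 = 5.49%

5.49


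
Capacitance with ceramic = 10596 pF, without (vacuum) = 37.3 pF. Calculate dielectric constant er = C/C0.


er = 10596 / 37.3 = 284.08

284.08


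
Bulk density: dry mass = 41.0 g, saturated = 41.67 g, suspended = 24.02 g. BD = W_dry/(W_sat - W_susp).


BD = 41.0 / (41.67 - 24.02) = 41.0 / 17.65 = 2.323 g/cm^3

2.323


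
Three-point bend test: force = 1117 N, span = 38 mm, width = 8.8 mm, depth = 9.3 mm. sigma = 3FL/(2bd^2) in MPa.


sigma = 3*1117*38/(2*8.8*9.3^2) = 83.7 MPa

83.7


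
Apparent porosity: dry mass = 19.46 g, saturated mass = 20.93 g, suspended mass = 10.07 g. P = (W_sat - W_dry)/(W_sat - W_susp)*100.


P = (20.93 - 19.46) / (20.93 - 10.07) * 100 = 1.47 / 10.86 * 100 = 13.5%

13.5


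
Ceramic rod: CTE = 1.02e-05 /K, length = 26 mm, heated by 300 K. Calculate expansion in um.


dL = 1.02e-05 * 26 * 300 * 1000 = 79.56 um

79.56


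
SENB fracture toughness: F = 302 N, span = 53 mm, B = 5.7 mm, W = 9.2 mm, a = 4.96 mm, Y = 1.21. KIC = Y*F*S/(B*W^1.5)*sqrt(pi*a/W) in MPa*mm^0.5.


KIC = 1.21*302*53/(5.7*9.2^1.5)*sqrt(pi*4.96/9.2) = 158.47

158.47


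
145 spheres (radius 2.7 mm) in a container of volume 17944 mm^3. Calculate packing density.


V_sphere = 4/3*pi*2.7^3 = 82.448 mm^3
Total V = 145*82.448 = 11954.96 mm^3
PD = 11954.96 / 17944 = 0.666

0.666


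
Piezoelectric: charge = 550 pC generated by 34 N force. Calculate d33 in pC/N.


d33 = 550 / 34 = 16.2 pC/N

16.2


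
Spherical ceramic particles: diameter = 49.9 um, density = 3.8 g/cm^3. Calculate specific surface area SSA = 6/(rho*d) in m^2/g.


SSA = 6 / (3.8 * 49.9) = 0.032 m^2/g

0.032


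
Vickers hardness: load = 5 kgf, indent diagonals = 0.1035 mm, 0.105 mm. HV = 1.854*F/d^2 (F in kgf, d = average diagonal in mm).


d_avg = (0.1035+0.105)/2 = 0.10425 mm
HV = 1.854*5/0.10425^2 = 853

853


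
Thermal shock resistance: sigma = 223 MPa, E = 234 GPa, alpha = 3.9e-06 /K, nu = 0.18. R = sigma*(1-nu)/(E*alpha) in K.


R = 223*(1-0.18)/(234*1000*3.9e-06) = 200 K

200


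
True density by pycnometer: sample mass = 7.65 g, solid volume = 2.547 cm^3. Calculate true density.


TD = 7.65 / 2.547 = 3.004 g/cm^3

3.004


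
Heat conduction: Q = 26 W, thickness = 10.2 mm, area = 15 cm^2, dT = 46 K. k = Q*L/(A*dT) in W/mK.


k = 26*10.2/1000/(15/10000*46) = 3.84 W/mK

3.84


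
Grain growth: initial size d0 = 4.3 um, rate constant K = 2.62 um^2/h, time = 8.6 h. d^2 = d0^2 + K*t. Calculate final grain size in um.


d^2 = 4.3^2 + 2.62*8.6 = 41.022
d = sqrt(41.022) = 6.4 um

6.4


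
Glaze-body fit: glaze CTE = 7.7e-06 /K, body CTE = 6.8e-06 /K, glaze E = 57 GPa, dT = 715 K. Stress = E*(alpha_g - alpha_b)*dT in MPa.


Stress = 57*1000*(7.7e-06 - 6.8e-06)*715 = 36.7 MPa

36.7


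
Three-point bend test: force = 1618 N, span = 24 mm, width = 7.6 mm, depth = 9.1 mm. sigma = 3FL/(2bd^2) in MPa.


sigma = 3*1618*24/(2*7.6*9.1^2) = 92.6 MPa

92.6


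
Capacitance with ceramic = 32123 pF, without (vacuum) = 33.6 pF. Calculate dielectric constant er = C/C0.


er = 32123 / 33.6 = 956.04

956.04


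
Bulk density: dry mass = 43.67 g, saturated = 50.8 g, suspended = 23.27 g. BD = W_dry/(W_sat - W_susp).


BD = 43.67 / (50.8 - 23.27) = 43.67 / 27.53 = 1.586 g/cm^3

1.586


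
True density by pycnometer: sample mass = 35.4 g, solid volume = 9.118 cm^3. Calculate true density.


TD = 35.4 / 9.118 = 3.882 g/cm^3

3.882


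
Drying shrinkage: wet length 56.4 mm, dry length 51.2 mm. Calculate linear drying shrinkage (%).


DS = (56.4 - 51.2) / 56.4 * 100 = 9.22%

9.22


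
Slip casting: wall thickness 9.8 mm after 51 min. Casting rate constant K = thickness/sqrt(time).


K = 9.8 / sqrt(51) = 9.8 / 7.1414 = 1.372 mm/min^0.5

1.372


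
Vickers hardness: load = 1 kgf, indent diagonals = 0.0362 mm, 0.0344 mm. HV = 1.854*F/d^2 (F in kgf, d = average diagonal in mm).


d_avg = (0.0362+0.0344)/2 = 0.0353 mm
HV = 1.854*1/0.0353^2 = 1488

1488


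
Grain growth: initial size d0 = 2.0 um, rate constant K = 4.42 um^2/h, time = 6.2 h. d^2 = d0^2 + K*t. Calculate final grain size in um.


d^2 = 2.0^2 + 4.42*6.2 = 31.404
d = sqrt(31.404) = 5.6 um

5.6


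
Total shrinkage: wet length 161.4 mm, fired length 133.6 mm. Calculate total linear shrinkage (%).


TS = (161.4 - 133.6) / 161.4 * 100 = 17.22%

17.22


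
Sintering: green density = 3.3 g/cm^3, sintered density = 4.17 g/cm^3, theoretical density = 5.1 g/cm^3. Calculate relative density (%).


Relative = 4.17 / 5.1 * 100 = 81.8%

81.8


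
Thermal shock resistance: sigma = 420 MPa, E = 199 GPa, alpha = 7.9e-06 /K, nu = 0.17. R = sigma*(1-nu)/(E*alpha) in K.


R = 420*(1-0.17)/(199*1000*7.9e-06) = 222 K

222


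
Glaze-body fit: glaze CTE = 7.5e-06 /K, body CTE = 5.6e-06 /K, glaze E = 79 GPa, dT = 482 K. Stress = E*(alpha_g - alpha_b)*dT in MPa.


Stress = 79*1000*(7.5e-06 - 5.6e-06)*482 = 72.3 MPa

72.3


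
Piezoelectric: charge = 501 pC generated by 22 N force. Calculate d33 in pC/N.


d33 = 501 / 22 = 22.8 pC/N

22.8


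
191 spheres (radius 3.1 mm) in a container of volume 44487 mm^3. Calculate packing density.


V_sphere = 4/3*pi*3.1^3 = 124.7882 mm^3
Total V = 191*124.7882 = 23834.5462 mm^3
PD = 23834.5462 / 44487 = 0.536

0.536


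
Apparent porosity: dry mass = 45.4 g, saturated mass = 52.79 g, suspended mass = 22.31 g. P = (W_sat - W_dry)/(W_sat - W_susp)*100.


P = (52.79 - 45.4) / (52.79 - 22.31) * 100 = 7.39 / 30.48 * 100 = 24.2%

24.2


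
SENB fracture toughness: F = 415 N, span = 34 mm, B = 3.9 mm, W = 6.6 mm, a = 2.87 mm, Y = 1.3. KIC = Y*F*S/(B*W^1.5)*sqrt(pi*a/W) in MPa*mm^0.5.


KIC = 1.3*415*34/(3.9*6.6^1.5)*sqrt(pi*2.87/6.6) = 324.22

324.22


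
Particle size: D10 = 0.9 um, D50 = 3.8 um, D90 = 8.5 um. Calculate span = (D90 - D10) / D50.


Span = (8.5 - 0.9) / 3.8 = 7.6 / 3.8 = 2.0

2.0


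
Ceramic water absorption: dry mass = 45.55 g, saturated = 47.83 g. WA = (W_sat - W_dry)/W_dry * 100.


WA = (47.83 - 45.55) / 45.55 * 100 = 5.01%

5.01


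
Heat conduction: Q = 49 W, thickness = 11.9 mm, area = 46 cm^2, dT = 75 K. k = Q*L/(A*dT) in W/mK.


k = 49*11.9/1000/(46/10000*75) = 1.69 W/mK

1.69


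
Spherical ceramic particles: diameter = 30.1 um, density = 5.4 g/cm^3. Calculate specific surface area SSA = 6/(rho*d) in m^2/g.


SSA = 6 / (5.4 * 30.1) = 0.037 m^2/g

0.037


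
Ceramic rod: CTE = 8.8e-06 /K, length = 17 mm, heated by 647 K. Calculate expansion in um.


dL = 8.8e-06 * 17 * 647 * 1000 = 96.791 um

96.791


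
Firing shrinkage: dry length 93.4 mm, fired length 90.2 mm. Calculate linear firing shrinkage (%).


FS = (93.4 - 90.2) / 93.4 * 100 = 3.43%

3.43


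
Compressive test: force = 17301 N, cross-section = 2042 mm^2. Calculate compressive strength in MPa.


CS = 17301 / 2042 = 8.5 MPa

8.5
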